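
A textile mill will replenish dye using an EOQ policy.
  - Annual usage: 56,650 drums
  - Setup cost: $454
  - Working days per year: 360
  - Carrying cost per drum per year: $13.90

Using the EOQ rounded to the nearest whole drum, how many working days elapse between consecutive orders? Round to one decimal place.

12.2 days

Q* = √(2·D·S / H) = √(2·56,650·454 / 13.9) = √3,700,589.9 ≈ 1,923.69 → Q = 1,924 drums
Cycle time = (working days × Q)/D = (360 × 1,924) / 56,650 = 12.227 days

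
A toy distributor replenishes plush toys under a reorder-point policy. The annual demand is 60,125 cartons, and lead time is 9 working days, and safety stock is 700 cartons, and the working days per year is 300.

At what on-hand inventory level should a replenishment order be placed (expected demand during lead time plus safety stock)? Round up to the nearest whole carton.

Daily demand d = 60,125 / 300 = 200.417 cartons/day
Demand during lead time = 200.417 × 9 = 1,803.75
Reorder point = 1,803.75 + 700 = 2,503.75 → round up

2,504 cartons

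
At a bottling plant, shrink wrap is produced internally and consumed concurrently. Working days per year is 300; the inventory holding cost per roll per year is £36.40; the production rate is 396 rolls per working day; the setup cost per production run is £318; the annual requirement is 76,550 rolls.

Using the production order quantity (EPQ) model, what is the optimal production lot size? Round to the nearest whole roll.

d = 76,550/300 = 255.1667 rolls/day;  effective holding cost H(1 − d/p) = 36.4·(1 − 255.1667/396) = 12.94529
Q* = √(2DS / H_eff) = √(2·76,550·318 / 12.94529) ≈ 1,939.30

1,939 rolls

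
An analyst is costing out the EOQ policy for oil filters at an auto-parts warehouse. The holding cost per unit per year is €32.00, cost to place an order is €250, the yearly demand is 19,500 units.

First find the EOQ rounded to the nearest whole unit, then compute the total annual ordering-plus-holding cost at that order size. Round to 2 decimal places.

€17,663.52

EOQ = √(2DS/H) = √(2 × 19,500 × 250 / 32)
    = √(304,687.50) ≈ 551.99 → Q = 552 units
Orders/yr = 19,500/552 = 35.326; ordering cost = 35.326 × €250 = €8,831.52
Average inventory = 552/2 = 276; holding cost = 276 × €32 = €8,832.00
Total = €8,831.52 + €8,832.00 = €17,663.52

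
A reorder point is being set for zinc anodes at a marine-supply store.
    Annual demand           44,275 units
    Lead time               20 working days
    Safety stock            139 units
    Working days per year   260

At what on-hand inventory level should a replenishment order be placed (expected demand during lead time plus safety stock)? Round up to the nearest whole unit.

3,545 units

Daily demand d = 44,275 / 260 = 170.288 units/day
Demand during lead time = 170.288 × 20 = 3,405.77
Reorder point = 3,405.77 + 139 = 3,544.77 → round up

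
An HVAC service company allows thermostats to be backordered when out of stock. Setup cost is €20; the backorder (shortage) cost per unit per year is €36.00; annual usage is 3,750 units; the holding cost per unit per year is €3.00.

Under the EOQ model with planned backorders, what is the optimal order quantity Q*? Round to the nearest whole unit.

233 units

Q* = √(2DS/H) · √((H + b)/b)
   = √(2 × 3,750 × 20 / 3) · √((3 + 36) / 36)
   = 223.607 × 1.0408 ≈ 232.74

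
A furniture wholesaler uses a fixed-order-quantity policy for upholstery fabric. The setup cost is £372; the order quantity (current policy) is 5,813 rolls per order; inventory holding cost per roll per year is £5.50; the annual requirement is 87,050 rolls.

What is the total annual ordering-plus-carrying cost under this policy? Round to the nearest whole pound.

Ordering: D/Q × S = 87,050/5,813 × £372 = £5,570.72
Holding:  Q/2 × H = 5,813/2 × £5.5 = £15,985.75
Total = £5,570.72 + £15,985.75 = £21,556.47

£21,556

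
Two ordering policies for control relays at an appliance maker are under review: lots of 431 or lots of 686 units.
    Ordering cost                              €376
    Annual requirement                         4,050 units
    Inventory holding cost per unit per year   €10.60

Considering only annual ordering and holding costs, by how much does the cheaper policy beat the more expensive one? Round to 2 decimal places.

TC(Q) = (D/Q)S + (Q/2)H
TC(431) = (4,050/431)×376 + (431/2)×10.6 = €5,817.48
TC(686) = (4,050/686)×376 + (686/2)×10.6 = €5,855.63
Cheaper: Q = 431.  Difference = €38.15

€38.15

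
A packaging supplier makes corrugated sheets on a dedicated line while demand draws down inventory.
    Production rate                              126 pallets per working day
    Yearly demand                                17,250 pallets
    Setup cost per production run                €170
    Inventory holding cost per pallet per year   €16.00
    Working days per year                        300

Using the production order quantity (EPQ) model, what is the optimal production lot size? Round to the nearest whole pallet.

Daily demand d = 17,250/300 = 57.500; p = 126; 1 − d/p = 0.54365
EPQ = √(2DS / (H(1 − d/p)))
    = √(2 × 17,250 × 170 / (16 × 0.54365)) ≈ 821.13

821 pallets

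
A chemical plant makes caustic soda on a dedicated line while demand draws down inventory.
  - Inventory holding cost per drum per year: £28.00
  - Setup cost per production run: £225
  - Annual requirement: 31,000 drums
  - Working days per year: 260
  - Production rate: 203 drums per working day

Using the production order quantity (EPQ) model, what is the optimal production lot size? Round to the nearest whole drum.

Daily demand d = 31,000/260 = 119.231; p = 203; 1 − d/p = 0.41266
EPQ = √(2DS / (H(1 − d/p)))
    = √(2 × 31,000 × 225 / (28 × 0.41266)) ≈ 1,098.79

1,099 drums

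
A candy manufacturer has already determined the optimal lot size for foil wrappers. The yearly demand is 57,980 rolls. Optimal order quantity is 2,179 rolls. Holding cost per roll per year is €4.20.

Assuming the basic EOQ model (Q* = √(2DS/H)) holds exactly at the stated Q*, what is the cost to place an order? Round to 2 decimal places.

€171.97

Since Q* = (2DS/H)^½, squaring gives Q*²·H = 2DS.
S = Q²H / (2D) = 2,179² × 4.2 / (2 × 57,980) = 171.9711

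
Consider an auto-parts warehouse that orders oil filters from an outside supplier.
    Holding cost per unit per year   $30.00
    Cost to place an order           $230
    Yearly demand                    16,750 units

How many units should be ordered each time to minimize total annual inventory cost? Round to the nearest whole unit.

507 units

2DS/H = 2·16,750·230/30 = 256,833.33
EOQ = √256,833.33 ≈ 506.79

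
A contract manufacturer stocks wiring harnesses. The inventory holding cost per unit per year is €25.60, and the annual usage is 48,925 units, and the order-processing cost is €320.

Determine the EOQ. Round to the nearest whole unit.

1,106 units

Q* = √(2·D·S / H) = √(2·48,925·320 / 25.6) = √1,223,125.0 ≈ 1,105.95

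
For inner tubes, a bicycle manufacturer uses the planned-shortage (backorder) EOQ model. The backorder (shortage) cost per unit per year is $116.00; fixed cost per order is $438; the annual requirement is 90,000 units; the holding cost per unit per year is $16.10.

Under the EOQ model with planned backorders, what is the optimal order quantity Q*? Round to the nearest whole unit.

2,361 units

Basic EOQ = √(2·90,000·438/16.1) = 2,212.893
Backorder adjustment √((H+b)/b) = √((16.1+116)/116) = 1.0671
Q* = 2,212.893 × 1.0671 ≈ 2,361.47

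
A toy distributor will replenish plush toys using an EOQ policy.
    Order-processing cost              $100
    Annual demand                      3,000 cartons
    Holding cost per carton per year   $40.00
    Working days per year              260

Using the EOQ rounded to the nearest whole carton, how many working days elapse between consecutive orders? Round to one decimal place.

10.6 days

Optimal lot size Q* = (2 × 3,000 × $100 / $40)^½ ≈ 122.47 → Q = 122 cartons
T = Q/D × 260 days = 122/3,000 × 260 = 10.573 days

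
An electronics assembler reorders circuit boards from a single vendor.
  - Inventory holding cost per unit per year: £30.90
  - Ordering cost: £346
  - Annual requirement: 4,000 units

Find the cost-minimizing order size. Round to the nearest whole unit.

299 units

2DS/H = 2·4,000·346/30.9 = 89,579.29
EOQ = √89,579.29 ≈ 299.30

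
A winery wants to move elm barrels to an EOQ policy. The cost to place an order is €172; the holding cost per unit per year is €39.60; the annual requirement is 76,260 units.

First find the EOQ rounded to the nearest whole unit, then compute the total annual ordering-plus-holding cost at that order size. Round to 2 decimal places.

Q* = √(2·D·S / H) = √(2·76,260·172 / 39.6) = √662,460.6 ≈ 813.92 → Q = 814 units
Annual ordering cost = (D/Q)·S = (76,260/814) × 172 = €16,113.91
Annual holding cost  = (Q/2)·H = (814/2) × 39.6 = €16,117.20
Total = €16,113.91 + €16,117.20 = €32,231.11

€32,231.11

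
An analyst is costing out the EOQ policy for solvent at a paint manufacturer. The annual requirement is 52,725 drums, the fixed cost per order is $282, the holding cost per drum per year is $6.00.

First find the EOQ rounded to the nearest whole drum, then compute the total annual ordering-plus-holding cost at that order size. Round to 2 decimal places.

$13,357.45

2DS/H = 2·52,725·282/6 = 4,956,150.00
EOQ = √4,956,150.00 ≈ 2,226.24 → Q = 2,226 drums
Orders/yr = 52,725/2,226 = 23.686; ordering cost = 23.686 × $282 = $6,679.45
Average inventory = 2,226/2 = 1113; holding cost = 1113 × $6 = $6,678.00
Total = $6,679.45 + $6,678.00 = $13,357.45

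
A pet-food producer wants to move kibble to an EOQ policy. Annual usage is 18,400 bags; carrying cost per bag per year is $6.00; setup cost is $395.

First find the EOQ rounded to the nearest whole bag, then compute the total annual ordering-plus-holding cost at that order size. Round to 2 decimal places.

$9,338.95

2DS/H = 2·18,400·395/6 = 2,422,666.67
EOQ = √2,422,666.67 ≈ 1,556.49 → Q = 1,556 bags
Orders/yr = 18,400/1,556 = 11.825; ordering cost = 11.825 × $395 = $4,670.95
Average inventory = 1,556/2 = 778; holding cost = 778 × $6 = $4,668.00
Total = $4,670.95 + $4,668.00 = $9,338.95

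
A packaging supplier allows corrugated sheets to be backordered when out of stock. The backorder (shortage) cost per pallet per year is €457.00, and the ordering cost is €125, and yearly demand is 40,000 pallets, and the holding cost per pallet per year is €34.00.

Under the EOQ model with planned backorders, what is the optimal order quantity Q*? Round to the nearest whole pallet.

562 pallets

Basic EOQ = √(2·40,000·125/34) = 542.326
Backorder adjustment √((H+b)/b) = √((34+457)/457) = 1.0365
Q* = 542.326 × 1.0365 ≈ 562.14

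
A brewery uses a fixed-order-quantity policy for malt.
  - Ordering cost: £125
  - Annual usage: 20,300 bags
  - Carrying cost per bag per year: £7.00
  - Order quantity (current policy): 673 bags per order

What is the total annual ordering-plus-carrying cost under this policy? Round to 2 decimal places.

£6,125.93

Annual ordering cost = (D/Q)·S = (20,300/673) × 125 = £3,770.43
Annual holding cost  = (Q/2)·H = (673/2) × 7 = £2,355.50
Total = £3,770.43 + £2,355.50 = £6,125.93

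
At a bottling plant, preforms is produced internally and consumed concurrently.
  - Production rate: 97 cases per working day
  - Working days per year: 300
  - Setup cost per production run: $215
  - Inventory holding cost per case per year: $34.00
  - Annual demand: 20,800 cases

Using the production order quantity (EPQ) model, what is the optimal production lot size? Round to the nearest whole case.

d = 20,800/300 = 69.3333 cases/day;  effective holding cost H(1 − d/p) = 34·(1 − 69.3333/97) = 9.69759
Q* = √(2DS / H_eff) = √(2·20,800·215 / 9.69759) ≈ 960.36

960 cases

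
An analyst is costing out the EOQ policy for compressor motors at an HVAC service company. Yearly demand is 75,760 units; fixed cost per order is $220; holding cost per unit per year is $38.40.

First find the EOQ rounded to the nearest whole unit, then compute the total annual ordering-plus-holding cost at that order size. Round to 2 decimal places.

$35,777.66

Q* = √(2·D·S / H) = √(2·75,760·220 / 38.4) = √868,083.3 ≈ 931.71 → Q = 932 units
Ordering: D/Q × S = 75,760/932 × $220 = $17,883.26
Holding:  Q/2 × H = 932/2 × $38.4 = $17,894.40
Total = $17,883.26 + $17,894.40 = $35,777.66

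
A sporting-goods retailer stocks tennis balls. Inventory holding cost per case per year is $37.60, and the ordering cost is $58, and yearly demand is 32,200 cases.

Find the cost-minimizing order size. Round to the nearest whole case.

2DS/H = 2·32,200·58/37.6 = 99,340.43
EOQ = √99,340.43 ≈ 315.18

315 cases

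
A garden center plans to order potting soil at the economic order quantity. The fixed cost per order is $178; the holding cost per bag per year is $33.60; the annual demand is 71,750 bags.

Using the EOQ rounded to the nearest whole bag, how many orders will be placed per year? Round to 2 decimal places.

82.28 orders per year

Q* = √(2·D·S / H) = √(2·71,750·178 / 33.6) = √760,208.3 ≈ 871.90 → Q = 872
Orders per year = D/Q = 71,750 / 872 = 82.282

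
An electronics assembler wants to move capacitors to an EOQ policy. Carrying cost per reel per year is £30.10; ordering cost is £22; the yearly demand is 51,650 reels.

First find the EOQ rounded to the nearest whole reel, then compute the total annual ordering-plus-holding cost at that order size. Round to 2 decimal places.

EOQ = √(2DS/H) = √(2 × 51,650 × 22 / 30.1)
    = √(75,501.66) ≈ 274.78 → Q = 275 reels
Orders/yr = 51,650/275 = 187.818; ordering cost = 187.818 × £22 = £4,132.00
Average inventory = 275/2 = 137.5; holding cost = 137.5 × £30.1 = £4,138.75
Total = £4,132.00 + £4,138.75 = £8,270.75

£8,270.75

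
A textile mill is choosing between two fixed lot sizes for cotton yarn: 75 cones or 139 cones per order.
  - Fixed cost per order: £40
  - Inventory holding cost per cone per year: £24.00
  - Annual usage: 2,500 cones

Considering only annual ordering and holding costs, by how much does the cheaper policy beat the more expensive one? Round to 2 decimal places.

TC(Q) = (D/Q)S + (Q/2)H
TC(75) = (2,500/75)×40 + (75/2)×24 = £2,233.33
TC(139) = (2,500/139)×40 + (139/2)×24 = £2,387.42
Cheaper: Q = 75.  Difference = £154.09

£154.09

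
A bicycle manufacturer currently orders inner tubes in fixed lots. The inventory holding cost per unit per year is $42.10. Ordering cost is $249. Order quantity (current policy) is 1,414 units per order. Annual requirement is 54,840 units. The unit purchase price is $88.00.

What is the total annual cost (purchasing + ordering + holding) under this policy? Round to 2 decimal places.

$4,865,341.81

Orders/yr = 54,840/1,414 = 38.784; ordering cost = 38.784 × $249 = $9,657.11
Average inventory = 1,414/2 = 707; holding cost = 707 × $42.1 = $29,764.70
Purchase cost = D·C = 54,840 × 88 = $4,825,920.00
Total = $9,657.11 + $29,764.70 + $4,825,920.00 = $4,865,341.81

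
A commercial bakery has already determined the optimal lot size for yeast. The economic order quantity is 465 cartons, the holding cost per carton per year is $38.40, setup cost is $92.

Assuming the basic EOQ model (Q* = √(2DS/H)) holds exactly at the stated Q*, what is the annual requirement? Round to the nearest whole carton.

45,125 cartons per year

Since Q* = (2DS/H)^½, squaring gives Q*²·H = 2DS.
D = Q²H / (2S) = 465² × 38.4 / (2 × 92) = 45,125.22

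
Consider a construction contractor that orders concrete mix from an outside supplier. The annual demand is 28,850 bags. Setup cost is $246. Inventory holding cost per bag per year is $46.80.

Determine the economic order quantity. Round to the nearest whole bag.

EOQ = √(2DS/H) = √(2 × 28,850 × 246 / 46.8)
    = √(303,294.87) ≈ 550.72

551 bags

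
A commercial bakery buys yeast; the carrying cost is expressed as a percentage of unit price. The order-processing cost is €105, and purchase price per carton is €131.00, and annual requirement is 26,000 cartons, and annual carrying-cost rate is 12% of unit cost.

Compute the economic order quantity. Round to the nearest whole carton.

Holding cost per carton per year: H = 12% × €131 = €15.7200
2DS/H = 2·26,000·105/15.72 = 347,328.24
EOQ = √347,328.24 ≈ 589.35

589 cartons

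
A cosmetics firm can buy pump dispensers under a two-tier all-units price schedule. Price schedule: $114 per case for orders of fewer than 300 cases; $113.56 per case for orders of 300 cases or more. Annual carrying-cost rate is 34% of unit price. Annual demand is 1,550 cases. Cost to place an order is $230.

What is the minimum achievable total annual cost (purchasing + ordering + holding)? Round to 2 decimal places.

$181,956.98

H₁ = 34%×$114 = $38.7600;  H₂ = 34%×$113.56 = $38.6104
EOQ₁ = √(2×1,550×230/38.7600) = 135.63  (< 300, feasible at tier 1)
EOQ₂ = √(2×1,550×230/38.6104) = 135.89  (< 300 → use Q = 300 at tier-2 price)
TC(tier 1 (EOQ₁), Q≈135.6) = $181,956.98
TC(tier 2, Q≈300.0) = $182,997.89
Minimum at tier 1 (EOQ₁): $181,956.98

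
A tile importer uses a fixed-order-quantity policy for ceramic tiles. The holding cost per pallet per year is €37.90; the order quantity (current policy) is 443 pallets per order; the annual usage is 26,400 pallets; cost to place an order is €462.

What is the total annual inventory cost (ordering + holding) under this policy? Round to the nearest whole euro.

€35,927

Ordering: D/Q × S = 26,400/443 × €462 = €27,532.28
Holding:  Q/2 × H = 443/2 × €37.9 = €8,394.85
Total = €27,532.28 + €8,394.85 = €35,927.13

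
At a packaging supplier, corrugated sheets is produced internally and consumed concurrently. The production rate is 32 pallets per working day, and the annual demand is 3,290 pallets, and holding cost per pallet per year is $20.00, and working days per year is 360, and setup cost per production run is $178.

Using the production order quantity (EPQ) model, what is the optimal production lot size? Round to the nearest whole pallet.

286 pallets

Daily demand d = 3,290/360 = 9.139; p = 32; 1 − d/p = 0.71441
EPQ = √(2DS / (H(1 − d/p)))
    = √(2 × 3,290 × 178 / (20 × 0.71441)) ≈ 286.31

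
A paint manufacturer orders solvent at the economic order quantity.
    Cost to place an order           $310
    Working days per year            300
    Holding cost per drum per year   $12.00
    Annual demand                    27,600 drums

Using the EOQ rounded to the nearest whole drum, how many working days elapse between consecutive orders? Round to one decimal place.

Q* = √(2·D·S / H) = √(2·27,600·310 / 12) = √1,426,000.0 ≈ 1,194.15 → Q = 1,194 drums
Cycle time = (working days × Q)/D = (300 × 1,194) / 27,600 = 12.978 days

13.0 days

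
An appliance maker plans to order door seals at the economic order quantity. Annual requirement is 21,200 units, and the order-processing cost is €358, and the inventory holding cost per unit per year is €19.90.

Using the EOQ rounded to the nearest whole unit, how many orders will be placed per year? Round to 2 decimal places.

Optimal lot size Q* = (2 × 21,200 × €358 / €19.9)^½ ≈ 873.37 → Q = 873
N = D/Q = 21,200/873 ≈ 24.284 orders/yr

24.28 orders per year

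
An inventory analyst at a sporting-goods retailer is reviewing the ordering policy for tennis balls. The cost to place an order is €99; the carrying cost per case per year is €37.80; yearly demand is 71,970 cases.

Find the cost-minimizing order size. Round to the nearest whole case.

2DS/H = 2·71,970·99/37.8 = 376,985.71
EOQ = √376,985.71 ≈ 613.99

614 cases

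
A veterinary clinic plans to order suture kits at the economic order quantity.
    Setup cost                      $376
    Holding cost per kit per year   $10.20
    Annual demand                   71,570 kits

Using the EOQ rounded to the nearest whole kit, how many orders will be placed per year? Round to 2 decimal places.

31.16 orders per year

EOQ = √(2DS/H) = √(2 × 71,570 × 376 / 10.2)
    = √(5,276,533.33) ≈ 2,297.07 → Q = 2,297
Orders per year = D/Q = 71,570 / 2,297 = 31.158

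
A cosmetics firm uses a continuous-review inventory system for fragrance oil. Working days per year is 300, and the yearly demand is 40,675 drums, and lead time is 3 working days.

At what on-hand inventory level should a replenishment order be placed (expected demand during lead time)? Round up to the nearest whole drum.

407 drums

Daily demand d = 40,675 / 300 = 135.583 drums/day
Demand during lead time = 135.583 × 3 = 406.75
Reorder point = 406.75 → round up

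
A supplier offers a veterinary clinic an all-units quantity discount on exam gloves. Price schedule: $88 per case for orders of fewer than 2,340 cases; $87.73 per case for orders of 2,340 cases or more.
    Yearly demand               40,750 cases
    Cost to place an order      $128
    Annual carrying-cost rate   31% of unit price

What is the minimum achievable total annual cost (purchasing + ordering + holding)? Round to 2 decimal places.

H₁ = 31%×$88 = $27.2800;  H₂ = 31%×$87.73 = $27.1963
EOQ₁ = √(2×40,750×128/27.2800) = 618.39  (< 2,340, feasible at tier 1)
EOQ₂ = √(2×40,750×128/27.1963) = 619.34  (< 2,340 → use Q = 2,340 at tier-2 price)
TC(tier 1 (EOQ₁), Q≈618.4) = $3,602,869.65
TC(tier 2, Q≈2,340.0) = $3,609,046.23
Minimum at tier 1 (EOQ₁): $3,602,869.65

$3,602,869.65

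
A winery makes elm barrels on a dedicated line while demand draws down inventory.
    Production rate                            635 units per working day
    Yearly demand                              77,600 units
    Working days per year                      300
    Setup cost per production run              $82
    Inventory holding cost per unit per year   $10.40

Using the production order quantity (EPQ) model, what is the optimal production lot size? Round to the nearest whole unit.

d = 77,600/300 = 258.6667 units/day;  effective holding cost H(1 − d/p) = 10.4·(1 − 258.6667/635) = 6.16357
Q* = √(2DS / H_eff) = √(2·77,600·82 / 6.16357) ≈ 1,436.93

1,437 units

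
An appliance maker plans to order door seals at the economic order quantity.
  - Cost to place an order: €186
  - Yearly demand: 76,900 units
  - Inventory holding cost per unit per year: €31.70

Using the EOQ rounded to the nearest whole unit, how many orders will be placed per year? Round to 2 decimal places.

Q* = √(2·D·S / H) = √(2·76,900·186 / 31.7) = √902,422.7 ≈ 949.96 → Q = 950
Orders per year = D/Q = 76,900 / 950 = 80.947

80.95 orders per year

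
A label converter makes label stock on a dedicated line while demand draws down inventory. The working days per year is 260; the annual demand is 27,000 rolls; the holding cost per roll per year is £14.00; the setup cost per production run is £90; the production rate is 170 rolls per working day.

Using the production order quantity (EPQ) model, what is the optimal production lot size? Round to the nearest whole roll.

Daily demand d = 27,000/260 = 103.846; p = 170; 1 − d/p = 0.38914
EPQ = √(2DS / (H(1 − d/p)))
    = √(2 × 27,000 × 90 / (14 × 0.38914)) ≈ 944.50

944 rolls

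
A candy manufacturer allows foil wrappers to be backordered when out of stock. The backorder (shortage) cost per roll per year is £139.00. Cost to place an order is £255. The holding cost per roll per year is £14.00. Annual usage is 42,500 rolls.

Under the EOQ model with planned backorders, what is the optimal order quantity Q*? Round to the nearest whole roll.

1,305 rolls

Q* = √(2DS/H) · √((H + b)/b)
   = √(2 × 42,500 × 255 / 14) · √((14 + 139) / 139)
   = 1,244.273 × 1.0492 ≈ 1,305.43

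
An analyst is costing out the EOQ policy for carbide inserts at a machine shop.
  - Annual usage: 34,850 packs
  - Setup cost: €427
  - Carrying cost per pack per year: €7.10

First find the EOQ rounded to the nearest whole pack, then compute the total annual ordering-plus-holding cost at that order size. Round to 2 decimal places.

€14,536.49

EOQ = √(2DS/H) = √(2 × 34,850 × 427 / 7.1)
    = √(4,191,816.90) ≈ 2,047.39 → Q = 2,047 packs
Annual ordering cost = (D/Q)·S = (34,850/2,047) × 427 = €7,269.64
Annual holding cost  = (Q/2)·H = (2,047/2) × 7.1 = €7,266.85
Total = €7,269.64 + €7,266.85 = €14,536.49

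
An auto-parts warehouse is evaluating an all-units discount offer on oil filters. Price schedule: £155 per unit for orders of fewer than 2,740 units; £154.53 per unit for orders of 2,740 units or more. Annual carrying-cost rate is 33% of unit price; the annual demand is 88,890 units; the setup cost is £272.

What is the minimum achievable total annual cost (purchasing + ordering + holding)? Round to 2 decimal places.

£13,814,858.83

H₁ = 33%×£155 = £51.1500;  H₂ = 33%×£154.53 = £50.9949
EOQ₁ = √(2×88,890×272/51.1500) = 972.31  (< 2,740, feasible at tier 1)
EOQ₂ = √(2×88,890×272/50.9949) = 973.78  (< 2,740 → use Q = 2,740 at tier-2 price)
TC(tier 1 (EOQ₁), Q≈972.3) = £13,827,683.47
TC(tier 2, Q≈2,740.0) = £13,814,858.83
Minimum at tier 2: £13,814,858.83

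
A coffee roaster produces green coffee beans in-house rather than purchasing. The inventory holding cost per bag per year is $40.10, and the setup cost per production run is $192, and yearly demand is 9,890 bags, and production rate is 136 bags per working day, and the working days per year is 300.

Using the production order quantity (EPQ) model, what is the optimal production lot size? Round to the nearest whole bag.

354 bags

Daily demand d = 9,890/300 = 32.967; p = 136; 1 − d/p = 0.75760
EPQ = √(2DS / (H(1 − d/p)))
    = √(2 × 9,890 × 192 / (40.1 × 0.75760)) ≈ 353.57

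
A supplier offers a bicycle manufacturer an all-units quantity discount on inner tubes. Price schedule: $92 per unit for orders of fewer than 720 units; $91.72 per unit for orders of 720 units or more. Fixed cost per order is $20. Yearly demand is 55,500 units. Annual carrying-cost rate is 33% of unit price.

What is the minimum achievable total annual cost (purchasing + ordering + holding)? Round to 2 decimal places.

$5,102,898.00

H₁ = 33%×$92 = $30.3600;  H₂ = 33%×$91.72 = $30.2676
EOQ₁ = √(2×55,500×20/30.3600) = 270.41  (< 720, feasible at tier 1)
EOQ₂ = √(2×55,500×20/30.2676) = 270.82  (< 720 → use Q = 720 at tier-2 price)
TC(tier 1 (EOQ₁), Q≈270.4) = $5,114,209.70
TC(tier 2, Q≈720.0) = $5,102,898.00
Minimum at tier 2: $5,102,898.00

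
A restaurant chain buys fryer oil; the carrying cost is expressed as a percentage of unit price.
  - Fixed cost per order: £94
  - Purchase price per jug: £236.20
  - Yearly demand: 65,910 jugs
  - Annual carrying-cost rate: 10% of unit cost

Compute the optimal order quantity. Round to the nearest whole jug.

Holding cost per jug per year: H = 10% × £236.2 = £23.6200
EOQ = √(2DS/H) = √(2 × 65,910 × 94 / 23.62)
    = √(524,601.19) ≈ 724.29

724 jugs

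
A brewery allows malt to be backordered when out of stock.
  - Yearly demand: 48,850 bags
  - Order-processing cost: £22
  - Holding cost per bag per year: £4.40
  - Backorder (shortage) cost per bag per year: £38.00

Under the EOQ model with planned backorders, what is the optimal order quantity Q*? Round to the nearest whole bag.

738 bags

Q* = √(2DS/H) · √((H + b)/b)
   = √(2 × 48,850 × 22 / 4.4) · √((4.4 + 38) / 38)
   = 698.928 × 1.0563 ≈ 738.28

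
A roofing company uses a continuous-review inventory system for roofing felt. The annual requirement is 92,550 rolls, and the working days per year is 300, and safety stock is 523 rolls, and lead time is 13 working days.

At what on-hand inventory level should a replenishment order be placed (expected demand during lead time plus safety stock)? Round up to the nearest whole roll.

4,534 rolls

Daily demand d = 92,550 / 300 = 308.500 rolls/day
Demand during lead time = 308.500 × 13 = 4,010.50
Reorder point = 4,010.50 + 523 = 4,533.50 → round up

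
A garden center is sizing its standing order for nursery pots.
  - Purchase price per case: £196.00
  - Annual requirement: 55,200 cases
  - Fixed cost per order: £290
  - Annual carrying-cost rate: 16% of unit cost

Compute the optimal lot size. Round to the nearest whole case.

1,010 cases

Holding cost per case per year: H = 16% × £196 = £31.3600
Optimal lot size Q* = (2 × 55,200 × £290 / £31.36)^½ ≈ 1,010.41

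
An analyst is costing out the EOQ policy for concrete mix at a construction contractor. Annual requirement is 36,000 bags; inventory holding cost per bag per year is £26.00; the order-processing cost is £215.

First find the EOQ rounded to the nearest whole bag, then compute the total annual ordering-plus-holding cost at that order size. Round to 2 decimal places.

Q* = √(2·D·S / H) = √(2·36,000·215 / 26) = √595,384.6 ≈ 771.61 → Q = 772 bags
Ordering: D/Q × S = 36,000/772 × £215 = £10,025.91
Holding:  Q/2 × H = 772/2 × £26 = £10,036.00
Total = £10,025.91 + £10,036.00 = £20,061.91

£20,061.91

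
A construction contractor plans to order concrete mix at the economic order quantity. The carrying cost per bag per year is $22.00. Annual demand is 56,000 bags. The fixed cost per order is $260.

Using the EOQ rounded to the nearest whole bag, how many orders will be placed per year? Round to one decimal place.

2DS/H = 2·56,000·260/22 = 1,323,636.36
EOQ = √1,323,636.36 ≈ 1,150.49 → Q = 1,150
Orders per year = D/Q = 56,000 / 1,150 = 48.696

48.7 orders per year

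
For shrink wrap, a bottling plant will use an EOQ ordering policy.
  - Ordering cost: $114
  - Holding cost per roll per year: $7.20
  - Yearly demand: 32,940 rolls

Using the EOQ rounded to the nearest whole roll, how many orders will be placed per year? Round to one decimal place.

32.3 orders per year

2DS/H = 2·32,940·114/7.2 = 1,043,100.00
EOQ = √1,043,100.00 ≈ 1,021.32 → Q = 1,021
N = D/Q = 32,940/1,021 ≈ 32.262 orders/yr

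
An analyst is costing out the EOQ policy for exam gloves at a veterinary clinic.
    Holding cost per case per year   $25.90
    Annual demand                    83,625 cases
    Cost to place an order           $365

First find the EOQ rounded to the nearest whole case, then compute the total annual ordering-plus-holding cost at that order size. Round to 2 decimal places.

Optimal lot size Q* = (2 × 83,625 × $365 / $25.9)^½ ≈ 1,535.25 → Q = 1,535 cases
Orders/yr = 83,625/1,535 = 54.479; ordering cost = 54.479 × $365 = $19,884.77
Average inventory = 1,535/2 = 767.5; holding cost = 767.5 × $25.9 = $19,878.25
Total = $19,884.77 + $19,878.25 = $39,763.02

$39,763.02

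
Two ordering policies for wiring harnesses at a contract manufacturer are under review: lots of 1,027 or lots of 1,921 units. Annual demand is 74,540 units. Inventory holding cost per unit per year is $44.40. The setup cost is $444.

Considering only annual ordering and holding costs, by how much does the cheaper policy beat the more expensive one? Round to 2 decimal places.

$4,849.53

TC(Q) = (D/Q)S + (Q/2)H
TC(1,027) = (74,540/1,027)×444 + (1,027/2)×44.4 = $55,025.07
TC(1,921) = (74,540/1,921)×444 + (1,921/2)×44.4 = $59,874.60
Lots of 1,027 are cheaper by $4,849.53.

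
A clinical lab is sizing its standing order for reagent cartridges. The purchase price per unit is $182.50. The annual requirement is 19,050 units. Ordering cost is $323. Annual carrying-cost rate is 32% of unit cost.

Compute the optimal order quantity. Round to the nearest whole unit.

459 units

Carrying cost H = $182.5 × 32% = $58.4000/unit/yr
Optimal lot size Q* = (2 × 19,050 × $323 / $58.4)^½ ≈ 459.05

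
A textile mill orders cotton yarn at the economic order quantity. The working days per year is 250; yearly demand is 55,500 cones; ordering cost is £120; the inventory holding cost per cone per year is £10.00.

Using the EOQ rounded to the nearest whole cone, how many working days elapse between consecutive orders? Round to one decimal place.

EOQ = √(2DS/H) = √(2 × 55,500 × 120 / 10)
    = √(1,332,000.00) ≈ 1,154.12 → Q = 1,154 cones
Cycle time = (working days × Q)/D = (250 × 1,154) / 55,500 = 5.198 days

5.2 days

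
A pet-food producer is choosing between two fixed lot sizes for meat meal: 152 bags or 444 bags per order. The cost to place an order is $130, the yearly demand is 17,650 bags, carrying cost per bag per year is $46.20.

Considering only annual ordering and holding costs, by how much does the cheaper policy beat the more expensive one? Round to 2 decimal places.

$3,182.40

TC(Q) = (D/Q)S + (Q/2)H
TC(152) = (17,650/152)×130 + (152/2)×46.2 = $18,606.59
TC(444) = (17,650/444)×130 + (444/2)×46.2 = $15,424.19
Cheaper: Q = 444.  Difference = $3,182.40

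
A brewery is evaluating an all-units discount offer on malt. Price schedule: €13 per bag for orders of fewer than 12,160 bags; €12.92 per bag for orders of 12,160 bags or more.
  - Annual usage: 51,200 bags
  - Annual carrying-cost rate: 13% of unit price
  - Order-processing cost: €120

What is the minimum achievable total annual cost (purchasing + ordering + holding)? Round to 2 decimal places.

H₁ = 13%×€13 = €1.6900;  H₂ = 13%×€12.92 = €1.6796
EOQ₁ = √(2×51,200×120/1.6900) = 2,696.48  (< 12,160, feasible at tier 1)
EOQ₂ = √(2×51,200×120/1.6796) = 2,704.82  (< 12,160 → use Q = 12,160 at tier-2 price)
TC(tier 1 (EOQ₁), Q≈2,696.5) = €670,157.05
TC(tier 2, Q≈12,160.0) = €672,221.23
Minimum at tier 1 (EOQ₁): €670,157.05

€670,157.05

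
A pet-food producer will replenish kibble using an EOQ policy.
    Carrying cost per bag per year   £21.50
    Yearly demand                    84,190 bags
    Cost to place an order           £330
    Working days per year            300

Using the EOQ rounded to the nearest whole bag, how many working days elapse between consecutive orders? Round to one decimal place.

5.7 days

2DS/H = 2·84,190·330/21.5 = 2,584,437.21
EOQ = √2,584,437.21 ≈ 1,607.62 → Q = 1,608 bags
Cycle time = (working days × Q)/D = (300 × 1,608) / 84,190 = 5.730 days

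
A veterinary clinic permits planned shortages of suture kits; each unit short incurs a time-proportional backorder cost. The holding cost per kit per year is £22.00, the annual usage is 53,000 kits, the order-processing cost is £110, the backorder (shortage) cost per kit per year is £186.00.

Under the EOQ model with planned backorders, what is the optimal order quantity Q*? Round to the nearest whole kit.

770 kits

Q* = √(2DS/H) · √((H + b)/b)
   = √(2 × 53,000 × 110 / 22) · √((22 + 186) / 186)
   = 728.011 × 1.0575 ≈ 769.86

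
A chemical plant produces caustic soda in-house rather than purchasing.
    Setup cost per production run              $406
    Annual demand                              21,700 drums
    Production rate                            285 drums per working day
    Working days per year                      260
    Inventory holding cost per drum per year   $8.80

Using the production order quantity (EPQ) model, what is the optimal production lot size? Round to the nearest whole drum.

d = 21,700/260 = 83.4615 drums/day;  effective holding cost H(1 − d/p) = 8.8·(1 − 83.4615/285) = 6.22294
Q* = √(2DS / H_eff) = √(2·21,700·406 / 6.22294) ≈ 1,682.71

1,683 drums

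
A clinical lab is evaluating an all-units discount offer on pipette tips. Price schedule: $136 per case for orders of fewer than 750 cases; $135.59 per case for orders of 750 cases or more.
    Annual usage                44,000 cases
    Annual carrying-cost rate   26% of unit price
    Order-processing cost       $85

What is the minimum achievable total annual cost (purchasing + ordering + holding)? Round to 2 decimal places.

H₁ = 26%×$136 = $35.3600;  H₂ = 26%×$135.59 = $35.2534
EOQ₁ = √(2×44,000×85/35.3600) = 459.93  (< 750, feasible at tier 1)
EOQ₂ = √(2×44,000×85/35.2534) = 460.63  (< 750 → use Q = 750 at tier-2 price)
TC(tier 1 (EOQ₁), Q≈459.9) = $6,000,263.23
TC(tier 2, Q≈750.0) = $5,984,166.69
Minimum at tier 2: $5,984,166.69

$5,984,166.69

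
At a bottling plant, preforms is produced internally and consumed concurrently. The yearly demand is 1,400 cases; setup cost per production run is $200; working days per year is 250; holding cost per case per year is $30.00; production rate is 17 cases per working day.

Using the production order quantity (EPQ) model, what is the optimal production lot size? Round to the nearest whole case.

d = 1,400/250 = 5.6000 cases/day;  effective holding cost H(1 − d/p) = 30·(1 − 5.6000/17) = 20.11765
Q* = √(2DS / H_eff) = √(2·1,400·200 / 20.11765) ≈ 166.84

167 cases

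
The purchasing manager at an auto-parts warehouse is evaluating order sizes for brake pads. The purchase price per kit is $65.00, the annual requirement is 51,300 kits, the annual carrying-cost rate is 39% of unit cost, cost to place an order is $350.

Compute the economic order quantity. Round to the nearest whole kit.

1,190 kits

Carrying cost H = $65 × 39% = $25.3500/kit/yr
2DS/H = 2·51,300·350/25.35 = 1,416,568.05
EOQ = √1,416,568.05 ≈ 1,190.20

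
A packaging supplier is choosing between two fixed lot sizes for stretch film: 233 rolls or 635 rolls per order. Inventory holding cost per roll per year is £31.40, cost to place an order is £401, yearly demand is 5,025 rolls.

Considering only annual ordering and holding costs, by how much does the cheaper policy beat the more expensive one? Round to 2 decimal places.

For each Q, cost = (D/Q)·S + (Q/2)·H.
TC(233) = (5,025/233)×401 + (233/2)×31.4 = £12,306.28
TC(635) = (5,025/635)×401 + (635/2)×31.4 = £13,142.77
Cheaper: Q = 233.  Difference = £836.49

£836.49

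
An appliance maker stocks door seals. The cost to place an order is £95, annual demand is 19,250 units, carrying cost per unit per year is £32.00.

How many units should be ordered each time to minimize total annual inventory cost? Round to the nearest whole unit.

338 units

Q* = √(2·D·S / H) = √(2·19,250·95 / 32) = √114,296.9 ≈ 338.08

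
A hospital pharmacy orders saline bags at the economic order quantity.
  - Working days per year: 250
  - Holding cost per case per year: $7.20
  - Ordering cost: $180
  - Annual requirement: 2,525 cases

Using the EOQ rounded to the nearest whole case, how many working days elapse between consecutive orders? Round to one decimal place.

35.1 days

EOQ = √(2DS/H) = √(2 × 2,525 × 180 / 7.2)
    = √(126,250.00) ≈ 355.32 → Q = 355 cases
Cycle time = (working days × Q)/D = (250 × 355) / 2,525 = 35.149 days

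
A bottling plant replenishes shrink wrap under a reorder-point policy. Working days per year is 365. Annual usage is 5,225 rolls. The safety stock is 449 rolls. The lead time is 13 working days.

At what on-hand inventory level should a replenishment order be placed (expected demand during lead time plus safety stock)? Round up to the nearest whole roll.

636 rolls

Daily demand d = 5,225 / 365 = 14.315 rolls/day
Demand during lead time = 14.315 × 13 = 186.10
Reorder point = 186.10 + 449 = 635.10 → round up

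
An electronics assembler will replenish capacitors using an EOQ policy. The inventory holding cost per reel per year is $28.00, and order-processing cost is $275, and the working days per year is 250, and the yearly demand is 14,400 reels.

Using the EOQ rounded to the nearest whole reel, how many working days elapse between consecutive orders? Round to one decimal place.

9.2 days

2DS/H = 2·14,400·275/28 = 282,857.14
EOQ = √282,857.14 ≈ 531.84 → Q = 532 reels
Cycle time = (working days × Q)/D = (250 × 532) / 14,400 = 9.236 days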